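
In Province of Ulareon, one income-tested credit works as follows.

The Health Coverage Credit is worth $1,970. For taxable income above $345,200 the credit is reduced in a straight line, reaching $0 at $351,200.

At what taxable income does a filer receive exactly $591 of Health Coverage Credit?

$349,400

$591 is 591/1,970 of the full $1,970, so 1,379/1,970 of the $6,000 range has been used: income = $345,200 + $6,000 × 1,379/1,970 = $349,400.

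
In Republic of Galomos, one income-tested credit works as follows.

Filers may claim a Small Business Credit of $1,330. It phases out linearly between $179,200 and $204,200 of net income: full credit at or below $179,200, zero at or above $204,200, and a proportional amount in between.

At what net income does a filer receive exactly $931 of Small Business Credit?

$931 is 931/1,330 of the full $1,330, so 399/1,330 of the $25,000 range has been used: income = $179,200 + $25,000 × 399/1,330 = $186,700.

$186,700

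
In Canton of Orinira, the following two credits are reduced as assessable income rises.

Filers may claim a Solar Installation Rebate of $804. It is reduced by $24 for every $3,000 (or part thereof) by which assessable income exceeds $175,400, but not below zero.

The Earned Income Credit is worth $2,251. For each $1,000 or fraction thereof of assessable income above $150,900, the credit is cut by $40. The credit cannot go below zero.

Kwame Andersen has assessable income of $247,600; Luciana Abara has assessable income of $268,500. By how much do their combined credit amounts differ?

$168

Kwame ($247,600): Solar Installation Rebate: income exceeds $175,400 by $72,200, which is 25 full-or-partial $3,000 increments; reduction = 25 × $24 = $600, leaving $204. Earned Income Credit: income exceeds $150,900 by $96,700 → 97 increments × $40 = $3,880 ≥ base, so the credit is $0. total $204 + $0 = $204
Luciana ($268,500): Solar Installation Rebate: income exceeds $175,400 by $93,100, which is 32 full-or-partial $3,000 increments; reduction = 32 × $24 = $768, leaving $36. Earned Income Credit: income exceeds $150,900 by $117,600 → 118 increments × $40 = $4,720 ≥ base, so the credit is $0. total $36 + $0 = $36
Difference: |$204 − $36| = $168.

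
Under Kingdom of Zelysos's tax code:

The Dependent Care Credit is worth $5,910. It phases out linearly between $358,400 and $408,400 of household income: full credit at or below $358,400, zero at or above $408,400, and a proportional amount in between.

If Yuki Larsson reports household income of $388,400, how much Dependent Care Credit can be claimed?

Dependent Care Credit: $388,400 is $30,000 into a $50,000 phase-out range, leaving 20,000/50,000 of the credit: $5,910 × 20,000/50,000 = $2,364.

$2,364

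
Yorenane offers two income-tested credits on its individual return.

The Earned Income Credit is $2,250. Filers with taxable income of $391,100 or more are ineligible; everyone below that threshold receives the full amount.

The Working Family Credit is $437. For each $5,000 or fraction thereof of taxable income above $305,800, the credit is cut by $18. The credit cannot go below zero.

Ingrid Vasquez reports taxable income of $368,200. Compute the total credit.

Earned Income Credit: $368,200 is below the $391,100 cutoff, so the full $2,250 applies.
Working Family Credit: income exceeds $305,800 by $62,400, which is 13 full-or-partial $5,000 increments; reduction = 13 × $18 = $234, leaving $203.
Total: $2,250 + $203 = $2,453.

$2,453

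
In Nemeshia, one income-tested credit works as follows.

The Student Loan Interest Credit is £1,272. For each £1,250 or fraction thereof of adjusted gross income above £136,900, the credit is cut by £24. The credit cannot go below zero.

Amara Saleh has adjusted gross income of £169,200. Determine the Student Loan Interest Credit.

Student Loan Interest Credit: income exceeds £136,900 by £32,300, which is 26 full-or-partial £1,250 increments; reduction = 26 × £24 = £624, leaving £648.

£648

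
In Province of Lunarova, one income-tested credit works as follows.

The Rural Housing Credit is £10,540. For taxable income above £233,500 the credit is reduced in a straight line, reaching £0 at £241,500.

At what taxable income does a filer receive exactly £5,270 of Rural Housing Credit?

£237,500

£5,270 is 5,270/10,540 of the full £10,540, so 5,270/10,540 of the £8,000 range has been used: income = £233,500 + £8,000 × 5,270/10,540 = £237,500.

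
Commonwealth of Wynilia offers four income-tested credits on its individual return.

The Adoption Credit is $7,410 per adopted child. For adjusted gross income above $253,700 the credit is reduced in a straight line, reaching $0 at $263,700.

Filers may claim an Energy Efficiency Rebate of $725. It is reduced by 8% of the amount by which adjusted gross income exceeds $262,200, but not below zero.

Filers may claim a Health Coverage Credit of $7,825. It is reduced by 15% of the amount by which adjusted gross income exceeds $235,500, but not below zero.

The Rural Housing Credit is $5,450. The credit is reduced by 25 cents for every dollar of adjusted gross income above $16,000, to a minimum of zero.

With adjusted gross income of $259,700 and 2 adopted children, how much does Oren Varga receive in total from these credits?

$10,848

Adoption Credit: base = 2 × $7,410 = $14,820. $259,700 is $6,000 into a $10,000 phase-out range, leaving 4,000/10,000 of the credit: $14,820 × 4,000/10,000 = $5,928.
Energy Efficiency Rebate: $259,700 is at or below the $262,200 threshold, so the full $725 applies.
Health Coverage Credit: 15% of the $24,200 excess over $235,500 is $3,630; credit = $7,825 − $3,630 = $4,195.
Rural Housing Credit: 25% of the $243,700 excess over $16,000 is $60,925 ≥ base, so the credit is $0.
Total: $5,928 + $725 + $4,195 + $0 = $10,848.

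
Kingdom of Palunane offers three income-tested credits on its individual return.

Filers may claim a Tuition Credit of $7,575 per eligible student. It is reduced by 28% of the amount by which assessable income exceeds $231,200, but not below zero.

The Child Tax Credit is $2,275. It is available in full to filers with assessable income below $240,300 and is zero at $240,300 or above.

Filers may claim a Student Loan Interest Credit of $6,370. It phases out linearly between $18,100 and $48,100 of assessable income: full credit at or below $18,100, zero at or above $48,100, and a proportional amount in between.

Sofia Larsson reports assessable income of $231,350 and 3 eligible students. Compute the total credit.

$24,958

Tuition Credit: base = 3 × $7,575 = $22,725. 28% of the $150 excess over $231,200 is $42; credit = $22,725 − $42 = $22,683.
Child Tax Credit: $231,350 is below the $240,300 cutoff, so the full $2,275 applies.
Student Loan Interest Credit: $231,350 is at or above $48,100, so the credit is $0.
Total: $22,683 + $2,275 + $0 = $24,958.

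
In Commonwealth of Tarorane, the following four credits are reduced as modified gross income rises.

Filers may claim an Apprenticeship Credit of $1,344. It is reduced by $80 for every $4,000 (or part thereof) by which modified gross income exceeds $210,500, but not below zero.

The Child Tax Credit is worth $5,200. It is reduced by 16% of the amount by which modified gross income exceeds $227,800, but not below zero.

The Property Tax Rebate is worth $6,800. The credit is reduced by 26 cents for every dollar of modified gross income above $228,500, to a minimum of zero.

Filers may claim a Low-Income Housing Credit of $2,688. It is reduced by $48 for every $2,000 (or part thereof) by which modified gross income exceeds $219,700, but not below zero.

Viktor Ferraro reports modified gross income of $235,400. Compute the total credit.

Apprenticeship Credit: income exceeds $210,500 by $24,900, which is 7 full-or-partial $4,000 increments; reduction = 7 × $80 = $560, leaving $784.
Child Tax Credit: 16% of the $7,600 excess over $227,800 is $1,216; credit = $5,200 − $1,216 = $3,984.
Property Tax Rebate: 26% of the $6,900 excess over $228,500 is $1,794; credit = $6,800 − $1,794 = $5,006.
Low-Income Housing Credit: income exceeds $219,700 by $15,700, which is 8 full-or-partial $2,000 increments; reduction = 8 × $48 = $384, leaving $2,304.
Total: $784 + $3,984 + $5,006 + $2,304 = $12,078.

$12,078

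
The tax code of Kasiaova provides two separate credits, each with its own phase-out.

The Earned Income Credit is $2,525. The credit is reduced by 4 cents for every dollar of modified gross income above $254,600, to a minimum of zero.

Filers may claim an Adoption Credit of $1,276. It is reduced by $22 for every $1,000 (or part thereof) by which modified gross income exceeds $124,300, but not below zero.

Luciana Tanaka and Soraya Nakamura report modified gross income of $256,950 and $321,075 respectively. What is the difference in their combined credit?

$2,431

Luciana ($256,950): Earned Income Credit: 4% of the $2,350 excess over $254,600 is $94; credit = $2,525 − $94 = $2,431. Adoption Credit: income exceeds $124,300 by $132,650 → 133 increments × $22 = $2,926 ≥ base, so the credit is $0. total $2,431 + $0 = $2,431
Soraya ($321,075): Earned Income Credit: 4% of the $66,475 excess over $254,600 is $2,659 ≥ base, so the credit is $0. Adoption Credit: income exceeds $124,300 by $196,775 → 197 increments × $22 = $4,334 ≥ base, so the credit is $0. total $0 + $0 = $0
Difference: |$2,431 − $0| = $2,431.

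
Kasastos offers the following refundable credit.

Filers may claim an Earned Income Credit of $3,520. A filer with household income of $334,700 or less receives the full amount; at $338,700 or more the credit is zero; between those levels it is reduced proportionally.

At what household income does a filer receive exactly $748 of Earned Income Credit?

$337,850

$748 is 748/3,520 of the full $3,520, so 2,772/3,520 of the $4,000 range has been used: income = $334,700 + $4,000 × 2,772/3,520 = $337,850.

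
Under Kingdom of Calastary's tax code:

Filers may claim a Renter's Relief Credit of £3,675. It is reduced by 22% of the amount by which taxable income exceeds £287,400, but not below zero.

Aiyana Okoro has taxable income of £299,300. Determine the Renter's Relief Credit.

£1,057

Renter's Relief Credit: 22% of the £11,900 excess over £287,400 is £2,618; credit = £3,675 − £2,618 = £1,057.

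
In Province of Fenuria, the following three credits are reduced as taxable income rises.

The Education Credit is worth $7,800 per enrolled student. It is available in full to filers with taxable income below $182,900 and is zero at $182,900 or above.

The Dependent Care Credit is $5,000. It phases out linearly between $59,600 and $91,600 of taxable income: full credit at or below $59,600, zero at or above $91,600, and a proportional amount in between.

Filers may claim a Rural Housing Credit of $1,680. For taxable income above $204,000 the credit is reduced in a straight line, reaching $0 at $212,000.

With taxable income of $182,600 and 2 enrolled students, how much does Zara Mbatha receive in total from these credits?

Education Credit: base = 2 × $7,800 = $15,600. $182,600 is below the $182,900 cutoff, so the full $15,600 applies.
Dependent Care Credit: $182,600 is at or above $91,600, so the credit is $0.
Rural Housing Credit: $182,600 is at or below the $204,000 threshold, so the full $1,680 applies.
Total: $15,600 + $0 + $1,680 = $17,280.

$17,280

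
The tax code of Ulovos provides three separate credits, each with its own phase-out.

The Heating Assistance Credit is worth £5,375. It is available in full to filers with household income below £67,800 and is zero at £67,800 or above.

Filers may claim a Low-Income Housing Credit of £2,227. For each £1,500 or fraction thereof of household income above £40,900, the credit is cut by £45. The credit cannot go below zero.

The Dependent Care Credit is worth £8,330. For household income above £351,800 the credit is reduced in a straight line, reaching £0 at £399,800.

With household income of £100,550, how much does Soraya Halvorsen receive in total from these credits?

Heating Assistance Credit: £100,550 meets or exceeds the £67,800 cutoff, so the credit is £0.
Low-Income Housing Credit: income exceeds £40,900 by £59,650, which is 40 full-or-partial £1,500 increments; reduction = 40 × £45 = £1,800, leaving £427.
Dependent Care Credit: £100,550 is at or below the £351,800 threshold, so the full £8,330 applies.
Total: £0 + £427 + £8,330 = £8,757.

£8,757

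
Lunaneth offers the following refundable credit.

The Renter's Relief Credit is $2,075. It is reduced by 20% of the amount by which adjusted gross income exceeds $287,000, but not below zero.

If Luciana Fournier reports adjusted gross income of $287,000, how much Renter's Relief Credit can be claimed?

Renter's Relief Credit: $287,000 is at or below the $287,000 threshold, so the full $2,075 applies.

$2,075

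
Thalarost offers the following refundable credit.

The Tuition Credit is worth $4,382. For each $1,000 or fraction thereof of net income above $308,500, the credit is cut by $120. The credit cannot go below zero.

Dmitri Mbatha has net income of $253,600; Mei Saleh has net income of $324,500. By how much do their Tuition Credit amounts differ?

Dmitri ($253,600): Tuition Credit: $253,600 is at or below the $308,500 threshold, so the full $4,382 applies.
Mei ($324,500): Tuition Credit: income exceeds $308,500 by $16,000, which is 16 full-or-partial $1,000 increments; reduction = 16 × $120 = $1,920, leaving $2,462.
Difference: |$4,382 − $2,462| = $1,920.

$1,920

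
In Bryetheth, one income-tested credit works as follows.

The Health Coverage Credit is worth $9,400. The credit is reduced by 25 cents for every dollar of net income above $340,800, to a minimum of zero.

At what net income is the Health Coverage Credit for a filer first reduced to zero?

$378,400

The credit falls by 25% of each dollar above $340,800, so it reaches zero when the excess is $9,400 / 25% = $37,600: income = $340,800 + $37,600 = $378,400.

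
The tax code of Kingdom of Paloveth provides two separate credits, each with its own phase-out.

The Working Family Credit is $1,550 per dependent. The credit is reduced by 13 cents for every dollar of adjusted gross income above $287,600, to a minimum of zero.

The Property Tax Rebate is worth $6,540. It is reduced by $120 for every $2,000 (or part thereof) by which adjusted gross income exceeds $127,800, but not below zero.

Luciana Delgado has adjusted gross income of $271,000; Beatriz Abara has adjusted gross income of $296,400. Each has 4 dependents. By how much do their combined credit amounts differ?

Luciana ($271,000): Working Family Credit: base = 4 × $1,550 = $6,200. $271,000 is at or below the $287,600 threshold, so the full $6,200 applies. Property Tax Rebate: income exceeds $127,800 by $143,200 → 72 increments × $120 = $8,640 ≥ base, so the credit is $0. total $6,200 + $0 = $6,200
Beatriz ($296,400): Working Family Credit: base = 4 × $1,550 = $6,200. 13% of the $8,800 excess over $287,600 is $1,144; credit = $6,200 − $1,144 = $5,056. Property Tax Rebate: income exceeds $127,800 by $168,600 → 85 increments × $120 = $10,200 ≥ base, so the credit is $0. total $5,056 + $0 = $5,056
Difference: |$6,200 − $5,056| = $1,144.

$1,144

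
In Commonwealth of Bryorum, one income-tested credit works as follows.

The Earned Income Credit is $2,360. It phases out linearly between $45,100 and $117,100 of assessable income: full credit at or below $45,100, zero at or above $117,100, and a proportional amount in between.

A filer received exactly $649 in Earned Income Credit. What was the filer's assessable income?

$97,300

$649 is 649/2,360 of the full $2,360, so 1,711/2,360 of the $72,000 range has been used: income = $45,100 + $72,000 × 1,711/2,360 = $97,300.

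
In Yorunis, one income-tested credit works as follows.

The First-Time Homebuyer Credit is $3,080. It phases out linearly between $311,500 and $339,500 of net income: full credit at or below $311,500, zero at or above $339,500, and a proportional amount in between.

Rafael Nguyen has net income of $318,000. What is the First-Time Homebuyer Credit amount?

$2,365

First-Time Homebuyer Credit: $318,000 is $6,500 into a $28,000 phase-out range, leaving 21,500/28,000 of the credit: $3,080 × 21,500/28,000 = $2,365.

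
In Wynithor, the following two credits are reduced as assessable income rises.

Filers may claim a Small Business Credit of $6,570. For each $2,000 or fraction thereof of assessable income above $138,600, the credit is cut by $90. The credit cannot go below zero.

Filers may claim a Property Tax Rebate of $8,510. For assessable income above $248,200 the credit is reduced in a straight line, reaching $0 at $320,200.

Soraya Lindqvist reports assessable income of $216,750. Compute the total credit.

Small Business Credit: income exceeds $138,600 by $78,150, which is 40 full-or-partial $2,000 increments; reduction = 40 × $90 = $3,600, leaving $2,970.
Property Tax Rebate: $216,750 is at or below the $248,200 threshold, so the full $8,510 applies.
Total: $2,970 + $8,510 = $11,480.

$11,480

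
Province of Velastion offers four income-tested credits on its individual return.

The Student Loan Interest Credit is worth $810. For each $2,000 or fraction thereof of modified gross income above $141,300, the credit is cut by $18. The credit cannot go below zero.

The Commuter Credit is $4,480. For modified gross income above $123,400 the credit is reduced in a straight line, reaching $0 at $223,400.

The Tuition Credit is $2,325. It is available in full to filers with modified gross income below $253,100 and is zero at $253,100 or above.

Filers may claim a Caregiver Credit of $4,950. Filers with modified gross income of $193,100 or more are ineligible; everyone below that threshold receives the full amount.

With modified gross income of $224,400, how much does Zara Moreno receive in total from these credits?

Student Loan Interest Credit: income exceeds $141,300 by $83,100, which is 42 full-or-partial $2,000 increments; reduction = 42 × $18 = $756, leaving $54.
Commuter Credit: $224,400 is at or above $223,400, so the credit is $0.
Tuition Credit: $224,400 is below the $253,100 cutoff, so the full $2,325 applies.
Caregiver Credit: $224,400 meets or exceeds the $193,100 cutoff, so the credit is $0.
Total: $54 + $0 + $2,325 + $0 = $2,379.

$2,379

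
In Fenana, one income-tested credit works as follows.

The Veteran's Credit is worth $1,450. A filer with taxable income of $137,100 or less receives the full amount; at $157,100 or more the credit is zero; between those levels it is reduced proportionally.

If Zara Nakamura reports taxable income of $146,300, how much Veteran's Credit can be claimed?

Veteran's Credit: $146,300 is $9,200 into a $20,000 phase-out range, leaving 10,800/20,000 of the credit: $1,450 × 10,800/20,000 = $783.

$783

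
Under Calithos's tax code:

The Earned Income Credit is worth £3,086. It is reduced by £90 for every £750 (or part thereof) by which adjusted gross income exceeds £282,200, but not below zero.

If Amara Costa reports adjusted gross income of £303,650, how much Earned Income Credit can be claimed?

£476

Earned Income Credit: income exceeds £282,200 by £21,450, which is 29 full-or-partial £750 increments; reduction = 29 × £90 = £2,610, leaving £476.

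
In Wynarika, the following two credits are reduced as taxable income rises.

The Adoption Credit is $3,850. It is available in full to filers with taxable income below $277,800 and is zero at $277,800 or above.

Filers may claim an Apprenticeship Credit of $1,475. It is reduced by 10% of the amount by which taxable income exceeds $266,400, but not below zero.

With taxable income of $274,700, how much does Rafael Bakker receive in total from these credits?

$4,495

Adoption Credit: $274,700 is below the $277,800 cutoff, so the full $3,850 applies.
Apprenticeship Credit: 10% of the $8,300 excess over $266,400 is $830; credit = $1,475 − $830 = $645.
Total: $3,850 + $645 = $4,495.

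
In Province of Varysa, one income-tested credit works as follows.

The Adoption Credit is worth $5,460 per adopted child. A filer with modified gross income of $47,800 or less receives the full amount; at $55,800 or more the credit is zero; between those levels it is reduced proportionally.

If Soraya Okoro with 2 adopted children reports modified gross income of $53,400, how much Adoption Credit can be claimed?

Adoption Credit: base = 2 × $5,460 = $10,920. $53,400 is $5,600 into a $8,000 phase-out range, leaving 2,400/8,000 of the credit: $10,920 × 2,400/8,000 = $3,276.

$3,276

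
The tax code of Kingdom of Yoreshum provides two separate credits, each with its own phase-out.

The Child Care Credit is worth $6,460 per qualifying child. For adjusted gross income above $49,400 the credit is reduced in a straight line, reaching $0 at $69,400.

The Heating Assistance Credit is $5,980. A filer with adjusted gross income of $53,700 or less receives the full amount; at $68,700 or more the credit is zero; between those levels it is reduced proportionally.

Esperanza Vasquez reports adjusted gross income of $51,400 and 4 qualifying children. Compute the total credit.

Child Care Credit: base = 4 × $6,460 = $25,840. $51,400 is $2,000 into a $20,000 phase-out range, leaving 18,000/20,000 of the credit: $25,840 × 18,000/20,000 = $23,256.
Heating Assistance Credit: $51,400 is at or below the $53,700 threshold, so the full $5,980 applies.
Total: $23,256 + $5,980 = $29,236.

$29,236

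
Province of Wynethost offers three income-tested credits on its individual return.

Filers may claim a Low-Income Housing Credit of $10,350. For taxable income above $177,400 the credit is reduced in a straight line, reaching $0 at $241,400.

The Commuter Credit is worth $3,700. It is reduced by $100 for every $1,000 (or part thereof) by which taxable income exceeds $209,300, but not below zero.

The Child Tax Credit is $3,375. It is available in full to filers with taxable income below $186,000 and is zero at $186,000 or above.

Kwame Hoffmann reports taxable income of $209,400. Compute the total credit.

Low-Income Housing Credit: $209,400 is $32,000 into a $64,000 phase-out range, leaving 32,000/64,000 of the credit: $10,350 × 32,000/64,000 = $5,175.
Commuter Credit: income exceeds $209,300 by $100, which is 1 full-or-partial $1,000 increment; reduction = 1 × $100 = $100, leaving $3,600.
Child Tax Credit: $209,400 meets or exceeds the $186,000 cutoff, so the credit is $0.
Total: $5,175 + $3,600 + $0 = $8,775.

$8,775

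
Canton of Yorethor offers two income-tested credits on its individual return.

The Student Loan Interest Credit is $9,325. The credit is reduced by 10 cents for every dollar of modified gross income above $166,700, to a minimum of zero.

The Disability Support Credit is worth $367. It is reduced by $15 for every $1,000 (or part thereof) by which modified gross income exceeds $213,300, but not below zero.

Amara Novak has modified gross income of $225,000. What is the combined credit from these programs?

$3,682

Student Loan Interest Credit: 10% of the $58,300 excess over $166,700 is $5,830; credit = $9,325 − $5,830 = $3,495.
Disability Support Credit: income exceeds $213,300 by $11,700, which is 12 full-or-partial $1,000 increments; reduction = 12 × $15 = $180, leaving $187.
Total: $3,495 + $187 = $3,682.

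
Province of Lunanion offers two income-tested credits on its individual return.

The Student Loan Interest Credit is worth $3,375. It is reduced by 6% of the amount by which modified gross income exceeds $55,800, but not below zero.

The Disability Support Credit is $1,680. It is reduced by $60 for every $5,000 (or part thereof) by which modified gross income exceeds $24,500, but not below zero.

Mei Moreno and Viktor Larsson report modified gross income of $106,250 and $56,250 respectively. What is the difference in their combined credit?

Mei ($106,250): Student Loan Interest Credit: 6% of the $50,450 excess over $55,800 is $3,027; credit = $3,375 − $3,027 = $348. Disability Support Credit: income exceeds $24,500 by $81,750, which is 17 full-or-partial $5,000 increments; reduction = 17 × $60 = $1,020, leaving $660. total $348 + $660 = $1,008
Viktor ($56,250): Student Loan Interest Credit: 6% of the $450 excess over $55,800 is $27; credit = $3,375 − $27 = $3,348. Disability Support Credit: income exceeds $24,500 by $31,750, which is 7 full-or-partial $5,000 increments; reduction = 7 × $60 = $420, leaving $1,260. total $3,348 + $1,260 = $4,608
Difference: |$1,008 − $4,608| = $3,600.

$3,600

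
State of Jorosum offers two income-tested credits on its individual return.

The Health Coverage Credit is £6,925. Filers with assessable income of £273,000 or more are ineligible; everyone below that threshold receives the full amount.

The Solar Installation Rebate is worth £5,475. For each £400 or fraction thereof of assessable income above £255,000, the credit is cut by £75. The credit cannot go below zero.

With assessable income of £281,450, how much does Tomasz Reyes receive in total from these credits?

Health Coverage Credit: £281,450 meets or exceeds the £273,000 cutoff, so the credit is £0.
Solar Installation Rebate: income exceeds £255,000 by £26,450, which is 67 full-or-partial £400 increments; reduction = 67 × £75 = £5,025, leaving £450.
Total: £0 + £450 = £450.

£450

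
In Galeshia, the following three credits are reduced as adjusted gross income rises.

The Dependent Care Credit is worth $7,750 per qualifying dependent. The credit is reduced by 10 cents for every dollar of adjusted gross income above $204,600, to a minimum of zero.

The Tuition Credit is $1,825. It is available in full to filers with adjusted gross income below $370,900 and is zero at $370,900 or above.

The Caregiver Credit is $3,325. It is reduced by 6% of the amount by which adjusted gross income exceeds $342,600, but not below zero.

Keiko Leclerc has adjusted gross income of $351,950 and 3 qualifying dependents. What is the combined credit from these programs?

Dependent Care Credit: base = 3 × $7,750 = $23,250. 10% of the $147,350 excess over $204,600 is $14,735; credit = $23,250 − $14,735 = $8,515.
Tuition Credit: $351,950 is below the $370,900 cutoff, so the full $1,825 applies.
Caregiver Credit: 6% of the $9,350 excess over $342,600 is $561; credit = $3,325 − $561 = $2,764.
Total: $8,515 + $1,825 + $2,764 = $13,104.

$13,104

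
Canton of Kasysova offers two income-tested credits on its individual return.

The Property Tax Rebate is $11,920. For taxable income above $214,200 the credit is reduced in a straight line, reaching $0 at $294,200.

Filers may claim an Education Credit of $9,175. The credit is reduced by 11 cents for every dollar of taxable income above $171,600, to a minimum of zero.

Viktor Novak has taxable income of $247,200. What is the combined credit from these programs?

Property Tax Rebate: $247,200 is $33,000 into a $80,000 phase-out range, leaving 47,000/80,000 of the credit: $11,920 × 47,000/80,000 = $7,003.
Education Credit: 11% of the $75,600 excess over $171,600 is $8,316; credit = $9,175 − $8,316 = $859.
Total: $7,003 + $859 = $7,862.

$7,862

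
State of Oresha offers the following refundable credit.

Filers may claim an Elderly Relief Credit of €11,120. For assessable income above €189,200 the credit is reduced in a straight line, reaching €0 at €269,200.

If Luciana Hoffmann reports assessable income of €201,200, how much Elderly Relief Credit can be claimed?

Elderly Relief Credit: €201,200 is €12,000 into a €80,000 phase-out range, leaving 68,000/80,000 of the credit: €11,120 × 68,000/80,000 = €9,452.

€9,452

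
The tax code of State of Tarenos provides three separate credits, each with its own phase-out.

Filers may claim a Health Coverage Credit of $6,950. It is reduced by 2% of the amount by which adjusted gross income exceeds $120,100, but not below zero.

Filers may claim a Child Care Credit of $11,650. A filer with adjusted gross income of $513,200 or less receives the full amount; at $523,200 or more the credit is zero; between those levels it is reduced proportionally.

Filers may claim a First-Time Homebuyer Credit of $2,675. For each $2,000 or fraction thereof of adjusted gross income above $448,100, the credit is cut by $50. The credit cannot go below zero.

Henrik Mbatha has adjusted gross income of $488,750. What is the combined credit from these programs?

Health Coverage Credit: 2% of the $368,650 excess over $120,100 is $7,373 ≥ base, so the credit is $0.
Child Care Credit: $488,750 is at or below the $513,200 threshold, so the full $11,650 applies.
First-Time Homebuyer Credit: income exceeds $448,100 by $40,650, which is 21 full-or-partial $2,000 increments; reduction = 21 × $50 = $1,050, leaving $1,625.
Total: $0 + $11,650 + $1,625 = $13,275.

$13,275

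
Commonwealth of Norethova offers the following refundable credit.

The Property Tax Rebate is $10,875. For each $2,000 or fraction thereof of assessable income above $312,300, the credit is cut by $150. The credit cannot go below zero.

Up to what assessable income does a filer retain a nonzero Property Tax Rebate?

$456,300

After 72 increments the reduction is 72 × $150 = $10,800, leaving $75; one more increment wipes it out. Increment 72 ends at excess 72 × $2,000 = $144,000, so the highest qualifying income is $312,300 + $144,000 = $456,300.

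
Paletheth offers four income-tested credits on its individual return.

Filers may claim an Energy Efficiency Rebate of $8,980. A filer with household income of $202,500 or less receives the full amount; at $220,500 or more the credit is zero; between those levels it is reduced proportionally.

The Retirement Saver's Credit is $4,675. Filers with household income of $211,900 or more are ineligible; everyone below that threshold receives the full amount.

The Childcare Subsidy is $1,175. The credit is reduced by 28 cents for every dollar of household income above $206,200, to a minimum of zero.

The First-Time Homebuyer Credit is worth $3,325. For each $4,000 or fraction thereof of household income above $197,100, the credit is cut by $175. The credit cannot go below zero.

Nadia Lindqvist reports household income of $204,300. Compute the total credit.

Energy Efficiency Rebate: $204,300 is $1,800 into a $18,000 phase-out range, leaving 16,200/18,000 of the credit: $8,980 × 16,200/18,000 = $8,082.
Retirement Saver's Credit: $204,300 is below the $211,900 cutoff, so the full $4,675 applies.
Childcare Subsidy: $204,300 is at or below the $206,200 threshold, so the full $1,175 applies.
First-Time Homebuyer Credit: income exceeds $197,100 by $7,200, which is 2 full-or-partial $4,000 increments; reduction = 2 × $175 = $350, leaving $2,975.
Total: $8,082 + $4,675 + $1,175 + $2,975 = $16,907.

$16,907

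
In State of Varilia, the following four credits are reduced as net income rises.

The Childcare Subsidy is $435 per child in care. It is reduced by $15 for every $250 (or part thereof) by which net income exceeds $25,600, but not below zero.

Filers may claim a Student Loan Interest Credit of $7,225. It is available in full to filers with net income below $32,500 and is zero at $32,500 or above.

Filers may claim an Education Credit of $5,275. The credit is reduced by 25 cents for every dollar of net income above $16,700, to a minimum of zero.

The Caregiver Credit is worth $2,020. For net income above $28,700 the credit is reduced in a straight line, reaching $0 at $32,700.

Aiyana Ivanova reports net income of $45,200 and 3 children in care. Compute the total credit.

$120

Childcare Subsidy: base = 3 × $435 = $1,305. income exceeds $25,600 by $19,600, which is 79 full-or-partial $250 increments; reduction = 79 × $15 = $1,185, leaving $120.
Student Loan Interest Credit: $45,200 meets or exceeds the $32,500 cutoff, so the credit is $0.
Education Credit: 25% of the $28,500 excess over $16,700 is $7,125 ≥ base, so the credit is $0.
Caregiver Credit: $45,200 is at or above $32,700, so the credit is $0.
Total: $120 + $0 + $0 + $0 = $120.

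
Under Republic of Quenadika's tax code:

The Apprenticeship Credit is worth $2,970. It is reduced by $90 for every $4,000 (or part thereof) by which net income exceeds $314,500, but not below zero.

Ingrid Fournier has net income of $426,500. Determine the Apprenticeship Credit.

Apprenticeship Credit: income exceeds $314,500 by $112,000, which is 28 full-or-partial $4,000 increments; reduction = 28 × $90 = $2,520, leaving $450.

$450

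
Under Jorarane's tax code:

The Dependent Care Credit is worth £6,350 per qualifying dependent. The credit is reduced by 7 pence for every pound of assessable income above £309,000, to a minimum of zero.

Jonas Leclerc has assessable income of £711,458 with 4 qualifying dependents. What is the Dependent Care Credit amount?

£0

Dependent Care Credit: base = 4 × £6,350 = £25,400. 7% of the £402,458 excess over £309,000 is £28,172.06 ≥ base, so the credit is £0.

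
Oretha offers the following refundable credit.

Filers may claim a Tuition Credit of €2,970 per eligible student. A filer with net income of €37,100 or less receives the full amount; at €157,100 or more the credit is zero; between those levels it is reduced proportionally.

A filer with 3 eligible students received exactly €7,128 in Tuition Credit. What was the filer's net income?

€61,100

Full credit = 3 × €2,970 = €8,910.
€7,128 is 7,128/8,910 of the full €8,910, so 1,782/8,910 of the €120,000 range has been used: income = €37,100 + €120,000 × 1,782/8,910 = €61,100.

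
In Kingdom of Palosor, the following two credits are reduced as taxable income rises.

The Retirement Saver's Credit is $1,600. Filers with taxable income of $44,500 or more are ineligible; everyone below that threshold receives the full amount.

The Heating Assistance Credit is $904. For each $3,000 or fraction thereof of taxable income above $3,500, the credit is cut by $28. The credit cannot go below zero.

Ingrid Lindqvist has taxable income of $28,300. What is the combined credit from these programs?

Retirement Saver's Credit: $28,300 is below the $44,500 cutoff, so the full $1,600 applies.
Heating Assistance Credit: income exceeds $3,500 by $24,800, which is 9 full-or-partial $3,000 increments; reduction = 9 × $28 = $252, leaving $652.
Total: $1,600 + $652 = $2,252.

$2,252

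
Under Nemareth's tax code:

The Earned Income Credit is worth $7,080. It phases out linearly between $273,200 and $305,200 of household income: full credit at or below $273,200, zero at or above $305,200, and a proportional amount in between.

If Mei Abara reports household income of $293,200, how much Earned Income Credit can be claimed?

$2,655

Earned Income Credit: $293,200 is $20,000 into a $32,000 phase-out range, leaving 12,000/32,000 of the credit: $7,080 × 12,000/32,000 = $2,655.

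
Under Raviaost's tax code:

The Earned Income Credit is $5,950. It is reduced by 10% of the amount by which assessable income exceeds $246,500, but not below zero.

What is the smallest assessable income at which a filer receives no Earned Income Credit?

The credit falls by 10% of each dollar above $246,500, so it reaches zero when the excess is $5,950 / 10% = $59,500: income = $246,500 + $59,500 = $306,000.

$306,000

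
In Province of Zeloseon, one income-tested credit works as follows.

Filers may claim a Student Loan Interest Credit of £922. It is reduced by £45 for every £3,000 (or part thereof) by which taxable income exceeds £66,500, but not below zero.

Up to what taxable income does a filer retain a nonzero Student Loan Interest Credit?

£126,500

After 20 increments the reduction is 20 × £45 = £900, leaving £22; one more increment wipes it out. Increment 20 ends at excess 20 × £3,000 = £60,000, so the highest qualifying income is £66,500 + £60,000 = £126,500.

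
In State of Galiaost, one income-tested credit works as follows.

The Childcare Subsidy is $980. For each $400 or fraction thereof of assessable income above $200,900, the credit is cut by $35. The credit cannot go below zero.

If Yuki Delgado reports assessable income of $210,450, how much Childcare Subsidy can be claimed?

$140

Childcare Subsidy: income exceeds $200,900 by $9,550, which is 24 full-or-partial $400 increments; reduction = 24 × $35 = $840, leaving $140.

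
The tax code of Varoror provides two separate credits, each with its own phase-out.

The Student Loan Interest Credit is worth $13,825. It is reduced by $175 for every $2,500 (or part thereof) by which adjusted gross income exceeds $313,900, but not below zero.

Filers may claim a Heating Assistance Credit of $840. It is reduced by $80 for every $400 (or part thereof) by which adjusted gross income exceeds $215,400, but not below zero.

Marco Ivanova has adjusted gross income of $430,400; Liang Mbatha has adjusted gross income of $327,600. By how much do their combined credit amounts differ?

$7,175

Marco ($430,400): Student Loan Interest Credit: income exceeds $313,900 by $116,500, which is 47 full-or-partial $2,500 increments; reduction = 47 × $175 = $8,225, leaving $5,600. Heating Assistance Credit: income exceeds $215,400 by $215,000 → 538 increments × $80 = $43,040 ≥ base, so the credit is $0. total $5,600 + $0 = $5,600
Liang ($327,600): Student Loan Interest Credit: income exceeds $313,900 by $13,700, which is 6 full-or-partial $2,500 increments; reduction = 6 × $175 = $1,050, leaving $12,775. Heating Assistance Credit: income exceeds $215,400 by $112,200 → 281 increments × $80 = $22,480 ≥ base, so the credit is $0. total $12,775 + $0 = $12,775
Difference: |$5,600 − $12,775| = $7,175.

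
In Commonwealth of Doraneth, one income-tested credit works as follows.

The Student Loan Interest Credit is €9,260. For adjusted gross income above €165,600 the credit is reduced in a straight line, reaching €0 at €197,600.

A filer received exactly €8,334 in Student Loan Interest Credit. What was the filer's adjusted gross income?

€168,800

€8,334 is 8,334/9,260 of the full €9,260, so 926/9,260 of the €32,000 range has been used: income = €165,600 + €32,000 × 926/9,260 = €168,800.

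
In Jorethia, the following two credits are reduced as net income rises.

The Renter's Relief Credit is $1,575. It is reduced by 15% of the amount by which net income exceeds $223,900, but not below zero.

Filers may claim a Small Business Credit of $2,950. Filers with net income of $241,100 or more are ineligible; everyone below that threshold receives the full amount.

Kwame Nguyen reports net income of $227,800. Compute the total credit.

Renter's Relief Credit: 15% of the $3,900 excess over $223,900 is $585; credit = $1,575 − $585 = $990.
Small Business Credit: $227,800 is below the $241,100 cutoff, so the full $2,950 applies.
Total: $990 + $2,950 = $3,940.

$3,940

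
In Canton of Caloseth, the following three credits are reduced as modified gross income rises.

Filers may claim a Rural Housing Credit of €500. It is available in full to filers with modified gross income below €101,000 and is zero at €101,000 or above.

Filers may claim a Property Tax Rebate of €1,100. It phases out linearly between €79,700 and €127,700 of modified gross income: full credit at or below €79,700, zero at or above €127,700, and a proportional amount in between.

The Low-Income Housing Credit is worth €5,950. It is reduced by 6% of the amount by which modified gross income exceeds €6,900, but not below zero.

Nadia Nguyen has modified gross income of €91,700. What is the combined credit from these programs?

€2,187

Rural Housing Credit: €91,700 is below the €101,000 cutoff, so the full €500 applies.
Property Tax Rebate: €91,700 is €12,000 into a €48,000 phase-out range, leaving 36,000/48,000 of the credit: €1,100 × 36,000/48,000 = €825.
Low-Income Housing Credit: 6% of the €84,800 excess over €6,900 is €5,088; credit = €5,950 − €5,088 = €862.
Total: €500 + €825 + €862 = €2,187.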